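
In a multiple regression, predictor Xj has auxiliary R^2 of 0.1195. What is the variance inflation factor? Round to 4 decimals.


VIF = 1 / (1 - 0.1195).
= 1 / 0.8805 = 1.1357.

1.1357


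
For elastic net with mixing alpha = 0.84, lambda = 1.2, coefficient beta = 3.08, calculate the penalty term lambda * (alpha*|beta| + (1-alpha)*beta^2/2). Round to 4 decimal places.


Compute:
L1 = 0.84 * 3.08 = 2.5872.
L2 = 0.16 * 3.08^2 / 2 = 0.7589.
Penalty = 1.2 * (2.5872 + 0.7589) = 4.0153.

4.0153


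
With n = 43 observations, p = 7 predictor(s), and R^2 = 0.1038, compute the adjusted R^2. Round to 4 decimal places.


Using the formula:
(1 - 0.1038) = 0.8962.
Multiply by 42/35: 0.8962 * 42 = 37.6404, then 37.6404 / 35 = 1.0754.
Adj R^2 = 1 - 1.0754 = -0.0754.

-0.0754


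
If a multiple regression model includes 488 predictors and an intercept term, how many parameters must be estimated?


Total coefficients = number of predictors + 1 (for the intercept).
= 488 + 1 = 489.

489


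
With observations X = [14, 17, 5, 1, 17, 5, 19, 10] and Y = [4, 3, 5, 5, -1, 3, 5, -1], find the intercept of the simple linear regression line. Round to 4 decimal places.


First find the slope: b1 = -0.1038.
Means: xbar = 11.0000, ybar = 2.8750.
b0 = ybar - b1 * xbar = 2.8750 - -0.1038 * 11.0000 = 4.0165.

4.0165


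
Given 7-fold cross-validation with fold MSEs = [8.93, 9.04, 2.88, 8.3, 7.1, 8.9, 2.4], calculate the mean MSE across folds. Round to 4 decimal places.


Add all fold MSEs: 47.5500.
Divide by k = 7: 47.5500/7 = 6.7929.

6.7929


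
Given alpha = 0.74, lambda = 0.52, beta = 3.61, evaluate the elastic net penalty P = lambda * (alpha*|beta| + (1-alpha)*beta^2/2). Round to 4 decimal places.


L1 component = 0.74 * |3.61| = 2.6714.
L2 component = 0.26 * 3.61^2 / 2 = 1.6942.
Penalty = 0.52 * (2.6714 + 1.6942) = 0.52 * 4.3656 = 2.2701.

2.2701


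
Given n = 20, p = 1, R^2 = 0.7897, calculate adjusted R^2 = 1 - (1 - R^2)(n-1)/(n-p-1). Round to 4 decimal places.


Plug in: Adj R^2 = 1 - (1 - 0.7897) * 19/18.
= 1 - 0.2103 * 19/18
= 1 - 3.9957 / 18
= 1 - 0.2220 = 0.7780.

0.7780


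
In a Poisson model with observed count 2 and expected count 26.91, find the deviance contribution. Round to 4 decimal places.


y/mu = 2/26.91 = 0.074322 (approx.), and ln(2/26.91) = -2.599351.
y * ln(y/mu) = 2 * -2.599351 = -5.198702.
y - mu = -24.91.
D = 2 * (-5.198702 - -24.91) = 39.422596, which rounds to 39.4226.

39.4226


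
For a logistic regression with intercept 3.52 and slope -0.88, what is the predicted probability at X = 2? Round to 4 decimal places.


Linear predictor: z = 3.52 + -0.88 * 2 = 1.7600.
P = 1/(1 + exp(-1.7600)) = 1/(1 + 0.1720) = 0.8532.

0.8532


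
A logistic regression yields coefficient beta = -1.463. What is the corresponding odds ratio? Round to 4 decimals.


Odds ratio = exp(beta) = exp(-1.463).
= 0.2315.

0.2315


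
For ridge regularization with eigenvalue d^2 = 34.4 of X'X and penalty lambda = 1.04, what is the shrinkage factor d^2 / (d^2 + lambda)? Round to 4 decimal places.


Denominator = d^2 + lambda = 34.4 + 1.04 = 35.4400.
Shrinkage = 34.4 / 35.4400 = 0.9707.

0.9707


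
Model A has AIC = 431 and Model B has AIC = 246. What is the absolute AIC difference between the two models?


Compute |431 - 246| = 185.
Model B has the smaller AIC.

185


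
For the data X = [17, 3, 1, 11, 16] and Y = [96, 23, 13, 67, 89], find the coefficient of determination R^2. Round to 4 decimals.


After computing the OLS fit (b0=8.0743, b1=5.1589):
SSres = 7.7649, SStot = 5735.2000.
R^2 = 1 - 7.7649/5735.2000 = 0.9986.

0.9986


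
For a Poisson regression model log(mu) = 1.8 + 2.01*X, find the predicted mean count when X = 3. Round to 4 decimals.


Compute eta = 1.8 + 2.01 * 3 = 7.8300.
Apply inverse link: mu = e^7.8300 = 2514.9294.

2514.9294


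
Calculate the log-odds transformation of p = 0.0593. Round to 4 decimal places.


The odds are p/(1-p) = 0.0593 / 0.9407 = 0.0630.
logit(p) = ln(0.0630) = -2.7640.

-2.7640


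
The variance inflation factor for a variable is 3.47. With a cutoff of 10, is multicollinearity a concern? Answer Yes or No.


The threshold is 10.
VIF = 3.47 is < 10.
Multicollinearity indication: No.

No


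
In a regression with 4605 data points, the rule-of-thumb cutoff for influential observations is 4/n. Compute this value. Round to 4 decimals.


Cook's distance cutoff = 4/n = 4/4605.
= 0.0009.

0.0009


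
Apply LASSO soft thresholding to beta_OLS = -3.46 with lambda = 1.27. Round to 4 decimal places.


Absolute value: |-3.46| = 3.46.
Compare to lambda = 1.27.
Since |beta| > lambda, coefficient = sign(beta)*(|beta| - lambda) = -2.1900.

-2.1900


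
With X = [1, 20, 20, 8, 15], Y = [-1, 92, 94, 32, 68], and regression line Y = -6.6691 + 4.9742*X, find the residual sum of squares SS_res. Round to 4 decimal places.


For each point, residual = actual - predicted.
Residuals: [0.6949, -0.8149, 1.1851, -1.1245, 0.0561].
Sum of squared residuals = 3.8191.

3.8191


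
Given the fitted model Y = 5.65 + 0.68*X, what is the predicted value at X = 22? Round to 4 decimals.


Substitute X = 22 into the equation:
Y = 5.65 + 0.68 * 22 = 5.65 + 14.9600 = 20.6100.

20.6100


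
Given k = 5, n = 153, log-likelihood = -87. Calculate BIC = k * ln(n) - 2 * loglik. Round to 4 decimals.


ln(153) = 5.030438.
k * ln(n) = 5 * 5.030438 = 25.152190.
-2L = 174.
BIC = 25.152190 + 174 = 199.152190, which rounds to 199.1522.

199.1522


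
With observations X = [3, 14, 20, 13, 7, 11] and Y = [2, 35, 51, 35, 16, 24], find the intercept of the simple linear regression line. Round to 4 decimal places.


The slope is b1 = 2.8827.
Sample means are xbar = 11.3333 and ybar = 27.1667.
Intercept: b0 = 27.1667 - (2.8827)(11.3333) = -5.5038.

-5.5038


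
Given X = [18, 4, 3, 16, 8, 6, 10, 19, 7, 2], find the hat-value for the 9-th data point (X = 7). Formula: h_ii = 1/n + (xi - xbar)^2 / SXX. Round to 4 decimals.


Compute xbar = 9.3000 with n = 10 observations.
SXX = 354.1000.
Leverage = 1/10 + (7 - 9.3000)^2/354.1000 = 0.1149.

0.1149


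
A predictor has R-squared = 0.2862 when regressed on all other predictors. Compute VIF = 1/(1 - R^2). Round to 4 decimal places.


VIF = 1 / (1 - 0.2862).
= 1 / 0.7138 = 1.4010.

1.4010


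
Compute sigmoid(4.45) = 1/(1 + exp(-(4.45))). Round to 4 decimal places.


Compute exp(-4.4500) = 0.0117.
Sigmoid = 1 / (1 + 0.0117) = 1 / 1.0117 = 0.9885.

0.9885


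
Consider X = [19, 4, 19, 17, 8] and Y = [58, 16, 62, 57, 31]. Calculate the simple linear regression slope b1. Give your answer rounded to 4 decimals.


The sample means are xbar = 13.4000 and ybar = 44.8000.
Compute S_xx = 193.2000 and S_xy = 559.4000.
Slope b1 = S_xy / S_xx = 559.4000 / 193.2000 = 2.8954.

2.8954


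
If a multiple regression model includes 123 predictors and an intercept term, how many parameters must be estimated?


Total coefficients = number of predictors + 1 (for the intercept).
= 123 + 1 = 124.

124


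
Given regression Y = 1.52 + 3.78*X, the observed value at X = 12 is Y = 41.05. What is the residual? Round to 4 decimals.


Fitted value at X = 12 is yhat = 1.52 + 3.78*12 = 46.8800.
Residual = 41.05 - 46.8800 = -5.8300.

-5.8300


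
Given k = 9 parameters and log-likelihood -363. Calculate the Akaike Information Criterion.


AIC = 2k - 2*loglik = 2(9) - 2(-363).
= 18 + 726 = 744.

744


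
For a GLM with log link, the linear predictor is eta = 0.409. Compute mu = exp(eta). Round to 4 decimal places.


Apply the inverse link:
mu = e^0.409 = 1.5053.

1.5053


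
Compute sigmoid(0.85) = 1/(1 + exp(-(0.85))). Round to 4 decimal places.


First, exp(-0.8500) = 0.4274.
Then sigma(z) = 1/(1 + 0.4274) = 0.7006.

0.7006


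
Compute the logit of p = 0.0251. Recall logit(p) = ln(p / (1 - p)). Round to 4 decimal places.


The odds are p/(1-p) = 0.0251 / 0.9749 = 0.0257.
logit(p) = ln(0.0257) = -3.6595.

-3.6595


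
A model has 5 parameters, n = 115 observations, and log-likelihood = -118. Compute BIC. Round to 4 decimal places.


ln(115) = 4.744932.
k * ln(n) = 5 * 4.744932 = 23.724660.
-2L = 236.
BIC = 23.724660 + 236 = 259.724660, which rounds to 259.7247.

259.7247


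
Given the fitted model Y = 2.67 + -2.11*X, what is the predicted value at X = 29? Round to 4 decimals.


Plug X = 29 into Y = 2.67 + -2.11*X:
Y = 2.67 + -61.1900 = -58.5200.

-58.5200


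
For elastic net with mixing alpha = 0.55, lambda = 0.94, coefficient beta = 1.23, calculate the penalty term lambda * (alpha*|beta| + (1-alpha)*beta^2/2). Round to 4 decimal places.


Compute:
L1 = 0.55 * 1.23 = 0.6765.
L2 = 0.45 * 1.23^2 / 2 = 0.3404.
Penalty = 0.94 * (0.6765 + 0.3404) = 0.9559.

0.9559


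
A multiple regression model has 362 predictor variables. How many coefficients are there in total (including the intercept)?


Including the intercept, the model has 362 predictor coefficients + 1 intercept.
Total = 363.

363


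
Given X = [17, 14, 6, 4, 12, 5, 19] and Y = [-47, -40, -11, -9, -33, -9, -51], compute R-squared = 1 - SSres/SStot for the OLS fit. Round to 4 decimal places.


The fitted line is Y = 4.9786 + -3.0500*X.
SSres = 21.1643, SStot = 2067.7143.
R^2 = 1 - SSres/SStot = 0.9898.

0.9898


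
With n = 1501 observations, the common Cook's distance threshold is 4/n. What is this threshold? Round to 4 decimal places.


Using the rule of thumb:
Threshold = 4 / 1501 = 0.0027.

0.0027


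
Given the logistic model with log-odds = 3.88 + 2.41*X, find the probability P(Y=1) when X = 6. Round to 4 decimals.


Compute z = 3.88 + (2.41)(6) = 18.3400.
exp(-z) = 0.0000.
P = 1/(1 + 0.0000) = 1.0000.

1.0000


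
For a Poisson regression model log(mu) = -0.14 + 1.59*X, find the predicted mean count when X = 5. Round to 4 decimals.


eta = -0.14 + 1.59 * 5 = 7.8100.
mu = exp(7.8100) = 2465.1304.

2465.1304


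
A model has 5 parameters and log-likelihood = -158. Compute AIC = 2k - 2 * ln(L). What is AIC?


AIC = 2k - 2*loglik = 2(5) - 2(-158).
= 10 + 316 = 326.

326


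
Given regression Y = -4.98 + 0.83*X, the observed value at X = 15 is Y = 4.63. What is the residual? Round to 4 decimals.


Fitted value at X = 15 is yhat = -4.98 + 0.83*15 = 7.4700.
Residual = 4.63 - 7.4700 = -2.8400.

-2.8400


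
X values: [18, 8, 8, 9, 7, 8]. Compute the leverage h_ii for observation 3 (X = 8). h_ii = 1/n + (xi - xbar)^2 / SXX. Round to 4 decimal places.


n = 6, xbar = 9.6667.
SXX = sum((xi - xbar)^2) = 85.3333.
h = 1/6 + (8 - 9.6667)^2 / 85.3333 = 0.1992.

0.1992


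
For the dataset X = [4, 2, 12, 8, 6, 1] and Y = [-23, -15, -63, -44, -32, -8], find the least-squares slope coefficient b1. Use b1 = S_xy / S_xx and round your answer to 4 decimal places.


First compute the means: xbar = 5.5000, ybar = -30.8333.
Then S_xx = sum((xi - xbar)^2) = 83.5000.
S_xy = sum((xi - xbar)(yi - ybar)) = -412.5000.
b1 = S_xy / S_xx = -412.5000 / 83.5000 = -4.9401.

-4.9401


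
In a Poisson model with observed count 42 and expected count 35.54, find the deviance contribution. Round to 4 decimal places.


y/mu = 42/35.54 = 1.181767 (approx.), and ln(42/35.54) = 0.167011.
y * ln(y/mu) = 42 * 0.167011 = 7.014462.
y - mu = 6.46.
D = 2 * (7.014462 - 6.46) = 1.108924, which rounds to 1.1089.

1.1089


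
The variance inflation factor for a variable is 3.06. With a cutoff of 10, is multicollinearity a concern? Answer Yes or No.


The threshold is 10.
VIF = 3.06 is < 10.
Multicollinearity indication: No.

No


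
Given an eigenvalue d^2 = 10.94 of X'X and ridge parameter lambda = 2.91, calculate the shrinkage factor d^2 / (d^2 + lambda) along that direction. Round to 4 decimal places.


Denominator = d^2 + lambda = 10.94 + 2.91 = 13.8500.
Shrinkage = 10.94 / 13.8500 = 0.7899.

0.7899


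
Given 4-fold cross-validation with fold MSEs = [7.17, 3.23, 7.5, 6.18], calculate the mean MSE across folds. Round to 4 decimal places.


Add all fold MSEs: 24.0800.
Divide by k = 4: 24.0800/4 = 6.0200.

6.0200


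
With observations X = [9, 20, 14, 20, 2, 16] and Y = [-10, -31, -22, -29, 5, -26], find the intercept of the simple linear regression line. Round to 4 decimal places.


The slope is b1 = -1.9651.
Sample means are xbar = 13.5000 and ybar = -18.8333.
Intercept: b0 = -18.8333 - (-1.9651)(13.5000) = 7.6954.

7.6954


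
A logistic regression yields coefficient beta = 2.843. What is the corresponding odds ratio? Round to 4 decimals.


The odds ratio is computed as:
OR = e^(2.843) = 17.1672.

17.1672


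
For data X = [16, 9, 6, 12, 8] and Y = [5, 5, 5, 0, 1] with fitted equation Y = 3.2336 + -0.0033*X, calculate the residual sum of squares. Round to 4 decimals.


Compute predicted values, then residuals = yi - yhat_i.
Residuals: [1.8192, 1.7961, 1.7862, -3.1940, -2.2072].
SSres = sum(residual^2) = 24.7993.

24.7993


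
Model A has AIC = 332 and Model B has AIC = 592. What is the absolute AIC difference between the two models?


|AIC_A - AIC_B| = |332 - 592| = 260.
Model A is preferred (lower AIC).

260


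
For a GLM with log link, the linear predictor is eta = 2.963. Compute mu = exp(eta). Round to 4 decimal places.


mu = exp(eta) = exp(2.963).
= 19.3560.

19.3560


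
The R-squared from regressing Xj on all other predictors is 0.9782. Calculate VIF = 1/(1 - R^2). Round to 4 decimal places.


Using VIF = 1/(1 - R^2_j):
1 - 0.9782 = 0.0218.
VIF = 45.8716.

45.8716


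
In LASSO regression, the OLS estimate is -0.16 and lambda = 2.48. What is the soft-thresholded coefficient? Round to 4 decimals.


|beta_OLS| = 0.16.
lambda = 2.48.
Since |beta| <= lambda, the coefficient is set to 0.
Result = 0.0000.

0.0000


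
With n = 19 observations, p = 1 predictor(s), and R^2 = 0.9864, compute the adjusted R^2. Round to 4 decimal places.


Plug in: Adj R^2 = 1 - (1 - 0.9864) * 18/17.
= 1 - 0.0136 * 18/17
= 1 - 0.2448 / 17
= 1 - 0.0144 = 0.9856.

0.9856


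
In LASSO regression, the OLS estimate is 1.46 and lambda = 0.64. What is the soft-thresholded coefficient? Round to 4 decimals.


Check: |1.46| = 1.46 vs lambda = 0.64.
Since |beta| > lambda, coefficient = sign(beta)*(|beta| - lambda) = 0.8200.
Soft-thresholded coefficient = 0.8200.

0.8200


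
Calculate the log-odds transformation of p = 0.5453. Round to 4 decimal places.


The odds are p/(1-p) = 0.5453 / 0.4547 = 1.1993.
logit(p) = ln(1.1993) = 0.1817.

0.1817


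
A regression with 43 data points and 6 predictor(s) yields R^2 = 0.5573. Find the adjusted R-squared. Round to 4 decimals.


Plug in: Adj R^2 = 1 - (1 - 0.5573) * 42/36.
= 1 - 0.4427 * 42/36
= 1 - 18.5934 / 36
= 1 - 0.5165 = 0.4835.

0.4835


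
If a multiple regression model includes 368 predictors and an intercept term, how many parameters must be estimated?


Including the intercept, the model has 368 predictor coefficients + 1 intercept.
Total = 369.

369


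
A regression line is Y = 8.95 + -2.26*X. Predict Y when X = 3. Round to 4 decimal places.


Plug X = 3 into Y = 8.95 + -2.26*X:
Y = 8.95 + -6.7800 = 2.1700.

2.1700


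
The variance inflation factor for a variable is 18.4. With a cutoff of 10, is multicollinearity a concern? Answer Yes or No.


Check: VIF = 18.4 vs threshold = 10.
Since 18.4 >= 10, the answer is Yes.

Yes


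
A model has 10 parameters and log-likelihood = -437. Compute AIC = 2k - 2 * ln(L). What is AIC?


AIC = 2k - 2*loglik = 2(10) - 2(-437).
= 20 + 874 = 894.

894


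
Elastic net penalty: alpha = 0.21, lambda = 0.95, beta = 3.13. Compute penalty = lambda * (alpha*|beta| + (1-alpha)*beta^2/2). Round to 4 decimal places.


Compute:
L1 = 0.21 * 3.13 = 0.6573.
L2 = 0.79 * 3.13^2 / 2 = 3.8698.
Penalty = 0.95 * (0.6573 + 3.8698) = 4.3007.

4.3007


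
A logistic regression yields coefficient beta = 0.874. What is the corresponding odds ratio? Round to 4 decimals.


Odds ratio = exp(beta) = exp(0.874).
= 2.3965.

2.3965


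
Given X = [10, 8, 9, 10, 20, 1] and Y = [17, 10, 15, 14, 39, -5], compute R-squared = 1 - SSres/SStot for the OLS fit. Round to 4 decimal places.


Fit the OLS line: b0 = -7.4281, b1 = 2.3201.
SSres = 8.3381.
SStot = 1006.0000.
R^2 = 1 - 8.3381/1006.0000 = 0.9917.

0.9917


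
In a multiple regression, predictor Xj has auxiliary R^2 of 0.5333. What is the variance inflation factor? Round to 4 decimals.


VIF = 1 / (1 - 0.5333).
= 1 / 0.4667 = 2.1427.

2.1427


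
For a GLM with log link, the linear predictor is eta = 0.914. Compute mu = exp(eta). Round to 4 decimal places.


mu = exp(eta) = exp(0.914).
= 2.4943.

2.4943


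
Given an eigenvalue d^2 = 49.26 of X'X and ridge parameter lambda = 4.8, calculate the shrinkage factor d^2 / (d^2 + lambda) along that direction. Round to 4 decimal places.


Denominator = d^2 + lambda = 49.26 + 4.8 = 54.0600.
Shrinkage = 49.26 / 54.0600 = 0.9112.

0.9112


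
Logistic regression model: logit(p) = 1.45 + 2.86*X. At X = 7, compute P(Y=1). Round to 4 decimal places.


Linear predictor: z = 1.45 + 2.86 * 7 = 21.4700.
P = 1/(1 + exp(-21.4700)) = 1/(1 + 0.0000) = 1.0000.

1.0000


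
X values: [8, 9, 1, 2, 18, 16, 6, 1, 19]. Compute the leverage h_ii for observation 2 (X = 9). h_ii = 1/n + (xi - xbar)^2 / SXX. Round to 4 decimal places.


n = 9, xbar = 8.8889.
SXX = sum((xi - xbar)^2) = 416.8889.
h = 1/9 + (9 - 8.8889)^2 / 416.8889 = 0.1111.

0.1111


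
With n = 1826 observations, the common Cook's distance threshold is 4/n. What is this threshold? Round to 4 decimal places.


Cook's distance cutoff = 4/n = 4/1826.
= 0.0022.

0.0022


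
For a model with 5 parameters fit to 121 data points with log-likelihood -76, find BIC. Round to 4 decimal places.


Compute k*ln(n) = 5*ln(121) = 5*4.795791 = 23.978955.
Then -2*loglik = 152.
BIC = 23.978955 + 152 = 175.978955, which rounds to 175.9790.

175.9790


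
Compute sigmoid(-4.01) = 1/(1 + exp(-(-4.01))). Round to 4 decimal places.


exp(4.0100) = 55.1469.
1 + exp(-z) = 56.1469.
sigmoid = 1/56.1469 = 0.0178.

0.0178


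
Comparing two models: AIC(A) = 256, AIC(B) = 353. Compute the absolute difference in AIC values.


Absolute difference = |256 - 353| = 97.
The model with lower AIC (A) is preferred.

97


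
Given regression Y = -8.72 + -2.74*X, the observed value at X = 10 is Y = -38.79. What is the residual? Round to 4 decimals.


Predicted = -8.72 + -2.74 * 10 = -36.1200.
Residual = -38.79 - -36.1200 = -2.6700.

-2.6700


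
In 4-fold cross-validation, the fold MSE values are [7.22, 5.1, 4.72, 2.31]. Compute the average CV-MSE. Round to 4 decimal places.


Total MSE across folds = 19.3500.
CV-MSE = 19.3500/4 = 4.8375.

4.8375


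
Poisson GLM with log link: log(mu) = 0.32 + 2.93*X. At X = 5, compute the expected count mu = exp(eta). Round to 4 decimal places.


eta = 0.32 + 2.93 * 5 = 14.9700.
mu = exp(14.9700) = 3172403.3082.

3172403.3082


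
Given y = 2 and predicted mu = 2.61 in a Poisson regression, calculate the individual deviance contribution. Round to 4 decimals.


y/mu = 2/2.61 = 0.766284 (approx.), and ln(2/2.61) = -0.266203.
y * ln(y/mu) = 2 * -0.266203 = -0.532406.
y - mu = -0.61.
D = 2 * (-0.532406 - -0.61) = 0.155188, which rounds to 0.1552.

0.1552


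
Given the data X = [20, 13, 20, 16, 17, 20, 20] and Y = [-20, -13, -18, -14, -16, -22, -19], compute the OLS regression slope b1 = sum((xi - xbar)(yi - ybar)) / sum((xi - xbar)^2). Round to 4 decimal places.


The sample means are xbar = 18.0000 and ybar = -17.4286.
Compute S_xx = 46.0000 and S_xy = -49.0000.
Slope b1 = S_xy / S_xx = -49.0000 / 46.0000 = -1.0652.

-1.0652


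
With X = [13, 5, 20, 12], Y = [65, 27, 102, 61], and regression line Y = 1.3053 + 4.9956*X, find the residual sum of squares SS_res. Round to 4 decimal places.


Compute predicted values, then residuals = yi - yhat_i.
Residuals: [-1.2481, 0.7167, 0.7827, -0.2525].
SSres = sum(residual^2) = 2.7478.

2.7478


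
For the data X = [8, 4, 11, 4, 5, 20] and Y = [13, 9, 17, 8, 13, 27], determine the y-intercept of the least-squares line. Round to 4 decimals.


The slope is b1 = 1.0976.
Sample means are xbar = 8.6667 and ybar = 14.5000.
Intercept: b0 = 14.5000 - (1.0976)(8.6667) = 4.9878.

4.9878


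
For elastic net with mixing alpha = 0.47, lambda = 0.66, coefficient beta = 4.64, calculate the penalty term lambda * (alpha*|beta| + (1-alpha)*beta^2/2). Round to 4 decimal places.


Compute:
L1 = 0.47 * 4.64 = 2.1808.
L2 = 0.53 * 4.64^2 / 2 = 5.7053.
Penalty = 0.66 * (2.1808 + 5.7053) = 5.2049.

5.2049


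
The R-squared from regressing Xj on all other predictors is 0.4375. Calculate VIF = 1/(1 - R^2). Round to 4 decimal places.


VIF = 1 / (1 - 0.4375).
= 1 / 0.5625 = 1.7778.

1.7778


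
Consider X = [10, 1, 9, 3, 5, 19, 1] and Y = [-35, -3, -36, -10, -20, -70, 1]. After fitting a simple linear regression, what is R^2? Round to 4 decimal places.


Fit the OLS line: b0 = 1.4546, b1 = -3.8163.
SSres = 31.0310.
SStot = 3655.4286.
R^2 = 1 - 31.0310/3655.4286 = 0.9915.

0.9915


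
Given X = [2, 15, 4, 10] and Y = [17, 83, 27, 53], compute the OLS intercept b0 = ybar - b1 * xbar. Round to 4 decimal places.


Compute b1 = 4.9833 from the OLS formula.
With xbar = 7.7500 and ybar = 45.0000, the intercept is:
b0 = 45.0000 - 4.9833 * 7.7500 = 6.3795.

6.3795


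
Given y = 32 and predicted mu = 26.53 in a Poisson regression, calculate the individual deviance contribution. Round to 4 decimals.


First: ln(32/26.53) = 0.187460.
Then: 32 * 0.187460 = 5.998720.
y - mu = 32 - 26.53 = 5.47.
D = 2(5.998720 - 5.47) = 1.057440, which rounds to 1.0574.

1.0574


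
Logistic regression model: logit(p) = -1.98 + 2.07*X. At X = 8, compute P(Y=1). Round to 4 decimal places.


Compute z = -1.98 + (2.07)(8) = 14.5800.
exp(-z) = 0.0000.
P = 1/(1 + 0.0000) = 1.0000.

1.0000


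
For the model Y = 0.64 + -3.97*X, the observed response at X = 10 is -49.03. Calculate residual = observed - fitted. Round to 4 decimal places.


Compute yhat = 0.64 + (-3.97)(10) = -39.0600.
Residual = actual - predicted = -49.03 - -39.0600 = -9.9700.

-9.9700


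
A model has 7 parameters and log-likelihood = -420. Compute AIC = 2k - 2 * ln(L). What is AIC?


AIC = 2k - 2*loglik = 2(7) - 2(-420).
= 14 + 840 = 854.

854


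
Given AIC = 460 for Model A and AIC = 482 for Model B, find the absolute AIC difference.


|AIC_A - AIC_B| = |460 - 482| = 22.
Model A is preferred (lower AIC).

22


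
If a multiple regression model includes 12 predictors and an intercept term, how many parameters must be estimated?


Each predictor gets one coefficient, plus one intercept.
Total parameters = 12 + 1 = 13.

13


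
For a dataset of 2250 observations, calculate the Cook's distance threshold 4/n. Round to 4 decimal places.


Using the rule of thumb:
Threshold = 4 / 2250 = 0.0018.

0.0018


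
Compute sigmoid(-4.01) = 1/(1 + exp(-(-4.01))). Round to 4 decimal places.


exp(4.0100) = 55.1469.
1 + exp(-z) = 56.1469.
sigmoid = 1/56.1469 = 0.0178.

0.0178


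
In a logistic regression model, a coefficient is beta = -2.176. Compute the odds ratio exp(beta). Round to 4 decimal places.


The odds ratio is computed as:
OR = e^(-2.176) = 0.1135.

0.1135


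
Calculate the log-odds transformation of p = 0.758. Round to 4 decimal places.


The odds are p/(1-p) = 0.758 / 0.242 = 3.1322.
logit(p) = ln(3.1322) = 1.1417.

1.1417


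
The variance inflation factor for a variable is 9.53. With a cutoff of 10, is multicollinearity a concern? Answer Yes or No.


Check: VIF = 9.53 vs threshold = 10.
Since 9.53 < 10, the answer is No.

No


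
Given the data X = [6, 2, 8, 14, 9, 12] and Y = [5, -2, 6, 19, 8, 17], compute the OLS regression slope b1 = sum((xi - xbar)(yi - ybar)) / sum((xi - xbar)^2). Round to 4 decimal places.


Calculate xbar = 8.5000, ybar = 8.8333.
S_xx = 91.5000, S_xy = 165.5000.
Using b1 = S_xy / S_xx = 165.5000 / 91.5000, we get b1 = 1.8087.

1.8087


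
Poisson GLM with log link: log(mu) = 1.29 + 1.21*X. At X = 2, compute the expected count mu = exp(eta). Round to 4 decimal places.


Linear predictor: eta = 1.29 + (1.21)(2) = 3.7100.
Expected count: mu = exp(3.7100) = 40.8538.

40.8538


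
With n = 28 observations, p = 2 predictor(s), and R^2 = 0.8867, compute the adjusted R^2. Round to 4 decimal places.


Plug in: Adj R^2 = 1 - (1 - 0.8867) * 27/25.
= 1 - 0.1133 * 27/25
= 1 - 3.0591 / 25
= 1 - 0.1224 = 0.8776.

0.8776


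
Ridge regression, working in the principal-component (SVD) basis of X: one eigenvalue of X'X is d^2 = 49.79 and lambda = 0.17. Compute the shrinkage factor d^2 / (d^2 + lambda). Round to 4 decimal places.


Compute the denominator: 49.79 + 0.17 = 49.9600.
Shrinkage factor = 49.79 / 49.9600 = 0.9966.

0.9966


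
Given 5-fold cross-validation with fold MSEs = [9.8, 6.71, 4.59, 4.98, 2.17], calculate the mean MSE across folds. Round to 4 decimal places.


Total MSE across folds = 28.2500.
CV-MSE = 28.2500/5 = 5.6500.

5.6500


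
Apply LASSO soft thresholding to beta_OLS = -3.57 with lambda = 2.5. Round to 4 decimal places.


Absolute value: |-3.57| = 3.57.
Compare to lambda = 2.5.
Since |beta| > lambda, coefficient = sign(beta)*(|beta| - lambda) = -1.0700.

-1.0700


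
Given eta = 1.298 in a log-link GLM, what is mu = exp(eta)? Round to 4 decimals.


mu = exp(eta) = exp(1.298).
= 3.6620.

3.6620


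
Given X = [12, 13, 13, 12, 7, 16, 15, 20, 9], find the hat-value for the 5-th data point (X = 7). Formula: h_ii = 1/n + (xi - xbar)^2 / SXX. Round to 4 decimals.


Compute xbar = 13.0000 with n = 9 observations.
SXX = 116.0000.
Leverage = 1/9 + (7 - 13.0000)^2/116.0000 = 0.4215.

0.4215


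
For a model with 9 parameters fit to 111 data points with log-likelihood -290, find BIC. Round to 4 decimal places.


ln(111) = 4.709530.
k * ln(n) = 9 * 4.709530 = 42.385770.
-2L = 580.
BIC = 42.385770 + 580 = 622.385770, which rounds to 622.3858.

622.3858


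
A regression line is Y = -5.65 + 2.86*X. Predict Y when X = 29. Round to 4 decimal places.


Predicted value:
Y = -5.65 + (2.86)(29) = -5.65 + 82.9400 = 77.2900.

77.2900


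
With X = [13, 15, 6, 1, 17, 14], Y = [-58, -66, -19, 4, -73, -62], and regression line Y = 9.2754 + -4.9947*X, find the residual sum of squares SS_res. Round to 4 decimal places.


Compute predicted values, then residuals = yi - yhat_i.
Residuals: [-2.3443, -0.3549, 1.6928, -0.2807, 2.6345, -1.3496].
SSres = sum(residual^2) = 17.3281.

17.3281


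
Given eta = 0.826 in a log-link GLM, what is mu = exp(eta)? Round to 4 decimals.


Apply the inverse link:
mu = e^0.826 = 2.2842.

2.2842


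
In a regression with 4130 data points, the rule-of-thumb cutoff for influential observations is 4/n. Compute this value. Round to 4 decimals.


Using the rule of thumb:
Threshold = 4 / 4130 = 0.0010.

0.0010


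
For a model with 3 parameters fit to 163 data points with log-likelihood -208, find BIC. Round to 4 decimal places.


Compute k*ln(n) = 3*ln(163) = 3*5.093750 = 15.281250.
Then -2*loglik = 416.
BIC = 15.281250 + 416 = 431.281250, which rounds to 431.2813.

431.2813


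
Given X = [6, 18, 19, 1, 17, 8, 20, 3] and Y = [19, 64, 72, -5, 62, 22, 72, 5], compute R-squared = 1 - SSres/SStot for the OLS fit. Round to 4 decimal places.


The fitted line is Y = -8.0293 + 4.0786*X.
SSres = 26.2406, SStot = 7112.8750.
R^2 = 1 - SSres/SStot = 0.9963.

0.9963


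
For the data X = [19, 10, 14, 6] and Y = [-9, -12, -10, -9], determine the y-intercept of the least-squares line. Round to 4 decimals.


Compute b1 = 0.0539 from the OLS formula.
With xbar = 12.2500 and ybar = -10.0000, the intercept is:
b0 = -10.0000 - 0.0539 * 12.2500 = -10.6604.

-10.6604


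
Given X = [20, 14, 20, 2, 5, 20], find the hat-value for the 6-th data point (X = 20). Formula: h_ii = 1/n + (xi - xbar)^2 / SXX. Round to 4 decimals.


n = 6, xbar = 13.5000.
SXX = sum((xi - xbar)^2) = 331.5000.
h = 1/6 + (20 - 13.5000)^2 / 331.5000 = 0.2941.

0.2941


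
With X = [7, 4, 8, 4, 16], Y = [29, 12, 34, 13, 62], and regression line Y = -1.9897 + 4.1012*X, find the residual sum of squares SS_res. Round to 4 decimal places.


For each point, residual = actual - predicted.
Residuals: [2.2813, -2.4151, 3.1801, -1.4151, -1.6295].
Sum of squared residuals = 25.8079.

25.8079


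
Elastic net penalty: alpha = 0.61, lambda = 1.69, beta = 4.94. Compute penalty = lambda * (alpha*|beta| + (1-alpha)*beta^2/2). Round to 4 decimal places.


Compute:
L1 = 0.61 * 4.94 = 3.0134.
L2 = 0.39 * 4.94^2 / 2 = 4.7587.
Penalty = 1.69 * (3.0134 + 4.7587) = 13.1349.

13.1349


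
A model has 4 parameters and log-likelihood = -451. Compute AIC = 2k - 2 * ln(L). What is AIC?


AIC = 2*4 - 2*(-451).
= 8 + 902 = 910.

910


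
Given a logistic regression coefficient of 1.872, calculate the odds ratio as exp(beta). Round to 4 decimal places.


exp(1.872) = 6.5013.
So the odds ratio is 6.5013.

6.5013


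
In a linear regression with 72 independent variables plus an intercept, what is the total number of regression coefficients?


Including the intercept, the model has 72 predictor coefficients + 1 intercept.
Total = 73.

73


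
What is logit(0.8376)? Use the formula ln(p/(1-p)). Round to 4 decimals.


Compute the odds: 0.8376/0.1624 = 5.1576.
Take the natural log: ln(5.1576) = 1.6405.

1.6405


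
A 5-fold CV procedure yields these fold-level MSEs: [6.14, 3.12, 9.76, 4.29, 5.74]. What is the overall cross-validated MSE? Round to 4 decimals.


Sum of fold MSEs = 29.0500.
Average = 29.0500 / 5 = 5.8100.

5.8100


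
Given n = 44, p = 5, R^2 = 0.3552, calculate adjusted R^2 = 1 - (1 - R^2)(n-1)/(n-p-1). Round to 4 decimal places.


Plug in: Adj R^2 = 1 - (1 - 0.3552) * 43/38.
= 1 - 0.6448 * 43/38
= 1 - 27.7264 / 38
= 1 - 0.7296 = 0.2704.

0.2704


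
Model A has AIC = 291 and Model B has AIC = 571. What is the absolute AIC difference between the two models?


|AIC_A - AIC_B| = |291 - 571| = 280.
Model A is preferred (lower AIC).

280


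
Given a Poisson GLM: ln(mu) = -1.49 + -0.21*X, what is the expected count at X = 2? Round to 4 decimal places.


Compute eta = -1.49 + -0.21 * 2 = -1.9100.
Apply inverse link: mu = e^-1.9100 = 0.1481.

0.1481


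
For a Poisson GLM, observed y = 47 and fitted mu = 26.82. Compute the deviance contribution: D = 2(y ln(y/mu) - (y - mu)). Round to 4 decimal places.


First: ln(47/26.82) = 0.561000.
Then: 47 * 0.561000 = 26.367000.
y - mu = 47 - 26.82 = 20.18.
D = 2(26.367000 - 20.18) = 12.374000, which rounds to 12.3740.

12.3740


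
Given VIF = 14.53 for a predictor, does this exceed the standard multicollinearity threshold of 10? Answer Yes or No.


The threshold is 10.
VIF = 14.53 is >= 10.
Multicollinearity indication: Yes.

Yes


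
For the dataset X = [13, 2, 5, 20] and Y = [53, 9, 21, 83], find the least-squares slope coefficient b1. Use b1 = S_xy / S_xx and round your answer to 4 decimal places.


The sample means are xbar = 10.0000 and ybar = 41.5000.
Compute S_xx = 198.0000 and S_xy = 812.0000.
Slope b1 = S_xy / S_xx = 812.0000 / 198.0000 = 4.1010.

4.1010


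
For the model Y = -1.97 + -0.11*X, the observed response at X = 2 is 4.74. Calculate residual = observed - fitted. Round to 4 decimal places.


Predicted = -1.97 + -0.11 * 2 = -2.1900.
Residual = 4.74 - -2.1900 = 6.9300.

6.9300


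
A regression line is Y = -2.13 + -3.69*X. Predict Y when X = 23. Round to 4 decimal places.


Substitute X = 23 into the equation:
Y = -2.13 + -3.69 * 23 = -2.13 + -84.8700 = -87.0000.

-87.0000


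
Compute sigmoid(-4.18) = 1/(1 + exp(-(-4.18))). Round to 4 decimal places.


exp(4.1800) = 65.3659.
1 + exp(-z) = 66.3659.
sigmoid = 1/66.3659 = 0.0151.

0.0151


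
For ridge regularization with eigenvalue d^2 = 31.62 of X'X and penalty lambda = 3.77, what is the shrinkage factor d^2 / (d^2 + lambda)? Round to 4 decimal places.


Compute the denominator: 31.62 + 3.77 = 35.3900.
Shrinkage factor = 31.62 / 35.3900 = 0.8935.

0.8935


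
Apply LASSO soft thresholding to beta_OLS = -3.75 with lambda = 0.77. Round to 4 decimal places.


|beta_OLS| = 3.75.
lambda = 0.77.
Since |beta| > lambda, coefficient = sign(beta)*(|beta| - lambda) = -2.9800.
Result = -2.9800.

-2.9800


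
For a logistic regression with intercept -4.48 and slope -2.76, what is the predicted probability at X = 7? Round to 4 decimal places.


z = -4.48 + -2.76 * 7 = -23.8000.
Sigmoid: P = 1 / (1 + exp(23.8000)) = 0.0000.

0.0000


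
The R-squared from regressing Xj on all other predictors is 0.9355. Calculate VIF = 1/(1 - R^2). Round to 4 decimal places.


VIF = 1 / (1 - 0.9355).
= 1 / 0.0645 = 15.5039.

15.5039


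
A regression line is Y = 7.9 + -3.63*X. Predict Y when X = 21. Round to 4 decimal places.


Substitute X = 21 into the equation:
Y = 7.9 + -3.63 * 21 = 7.9 + -76.2300 = -68.3300.

-68.3300


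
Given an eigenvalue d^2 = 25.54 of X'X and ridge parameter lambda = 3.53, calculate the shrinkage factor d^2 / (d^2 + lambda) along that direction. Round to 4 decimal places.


Denominator = d^2 + lambda = 25.54 + 3.53 = 29.0700.
Shrinkage = 25.54 / 29.0700 = 0.8786.

0.8786


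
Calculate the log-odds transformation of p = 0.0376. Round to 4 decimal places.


1 - p = 0.9624.
p/(1-p) = 0.0391.
logit = ln(0.0391) = -3.2424.

-3.2424


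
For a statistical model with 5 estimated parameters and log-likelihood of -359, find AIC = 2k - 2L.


Compute:
2k = 2*5 = 10.
-2*loglik = -2*(-359) = 718.
AIC = 10 + 718 = 728.

728


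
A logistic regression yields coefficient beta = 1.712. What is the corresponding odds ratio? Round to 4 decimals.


Odds ratio = exp(beta) = exp(1.712).
= 5.5400.

5.5400


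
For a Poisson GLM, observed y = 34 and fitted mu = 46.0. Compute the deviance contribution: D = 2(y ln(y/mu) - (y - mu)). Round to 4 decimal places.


y/mu = 34/46.0 = 0.739130 (approx.), and ln(34/46.0) = -0.302281.
y * ln(y/mu) = 34 * -0.302281 = -10.277554.
y - mu = -12.0.
D = 2 * (-10.277554 - -12.0) = 3.444892, which rounds to 3.4449.

3.4449


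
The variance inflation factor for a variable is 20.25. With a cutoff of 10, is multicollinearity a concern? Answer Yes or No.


The threshold is 10.
VIF = 20.25 is >= 10.
Multicollinearity indication: Yes.

Yes


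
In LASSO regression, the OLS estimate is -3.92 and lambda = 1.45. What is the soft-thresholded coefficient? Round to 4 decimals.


Absolute value: |-3.92| = 3.92.
Compare to lambda = 1.45.
Since |beta| > lambda, coefficient = sign(beta)*(|beta| - lambda) = -2.4700.

-2.4700


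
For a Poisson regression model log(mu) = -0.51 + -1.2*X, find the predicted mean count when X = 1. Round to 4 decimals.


Linear predictor: eta = -0.51 + (-1.2)(1) = -1.7100.
Expected count: mu = exp(-1.7100) = 0.1809.

0.1809


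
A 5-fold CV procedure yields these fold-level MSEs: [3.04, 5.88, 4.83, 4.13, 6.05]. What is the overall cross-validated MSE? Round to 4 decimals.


Total MSE across folds = 23.9300.
CV-MSE = 23.9300/5 = 4.7860.

4.7860


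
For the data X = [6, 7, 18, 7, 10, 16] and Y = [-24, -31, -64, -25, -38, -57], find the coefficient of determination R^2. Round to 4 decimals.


After computing the OLS fit (b0=-4.8553, b1=-3.2792):
SSres = 18.5964, SStot = 1430.8333.
R^2 = 1 - 18.5964/1430.8333 = 0.9870.

0.9870


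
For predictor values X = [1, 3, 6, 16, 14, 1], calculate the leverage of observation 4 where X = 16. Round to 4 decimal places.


n = 6, xbar = 6.8333.
SXX = sum((xi - xbar)^2) = 218.8333.
h = 1/6 + (16 - 6.8333)^2 / 218.8333 = 0.5506.

0.5506


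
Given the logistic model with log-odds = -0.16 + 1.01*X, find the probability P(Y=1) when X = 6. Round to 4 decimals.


z = -0.16 + 1.01 * 6 = 5.9000.
Sigmoid: P = 1 / (1 + exp(-5.9000)) = 0.9973.

0.9973


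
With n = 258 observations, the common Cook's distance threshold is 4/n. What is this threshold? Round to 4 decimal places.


Using the rule of thumb:
Threshold = 4 / 258 = 0.0155.

0.0155


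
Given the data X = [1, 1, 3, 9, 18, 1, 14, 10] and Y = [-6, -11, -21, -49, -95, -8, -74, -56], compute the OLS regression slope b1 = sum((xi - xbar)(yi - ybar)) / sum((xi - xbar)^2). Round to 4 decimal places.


The sample means are xbar = 7.1250 and ybar = -40.0000.
Compute S_xx = 306.8750 and S_xy = -1555.0000.
Slope b1 = S_xy / S_xx = -1555.0000 / 306.8750 = -5.0672.

-5.0672


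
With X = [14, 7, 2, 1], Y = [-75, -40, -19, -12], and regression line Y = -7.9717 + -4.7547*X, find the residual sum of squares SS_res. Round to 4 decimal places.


Compute predicted values, then residuals = yi - yhat_i.
Residuals: [-0.4625, 1.2546, -1.5189, 0.7264].
SSres = sum(residual^2) = 4.6226.

4.6226


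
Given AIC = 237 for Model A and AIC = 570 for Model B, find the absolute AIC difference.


Compute |237 - 570| = 333.
Model A has the smaller AIC.

333


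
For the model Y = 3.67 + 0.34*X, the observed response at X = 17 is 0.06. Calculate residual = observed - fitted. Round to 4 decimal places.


Predicted = 3.67 + 0.34 * 17 = 9.4500.
Residual = 0.06 - 9.4500 = -9.3900.

-9.3900


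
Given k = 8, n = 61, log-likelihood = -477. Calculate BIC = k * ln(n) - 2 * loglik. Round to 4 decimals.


k * ln(n) = 8 * ln(61) = 8 * 4.110874 = 32.886992.
-2 * loglik = -2 * (-477) = 954.
BIC = 32.886992 + 954 = 986.886992, which rounds to 986.8870.

986.8870


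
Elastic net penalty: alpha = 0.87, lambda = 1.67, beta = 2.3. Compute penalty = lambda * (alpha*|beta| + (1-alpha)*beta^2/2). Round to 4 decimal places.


Compute:
L1 = 0.87 * 2.3 = 2.0010.
L2 = 0.13 * 2.3^2 / 2 = 0.3439.
Penalty = 1.67 * (2.0010 + 0.3439) = 3.9159.

3.9159


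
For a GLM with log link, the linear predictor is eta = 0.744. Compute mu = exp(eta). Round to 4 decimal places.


The inverse log link gives:
mu = exp(0.744) = 2.1043.

2.1043


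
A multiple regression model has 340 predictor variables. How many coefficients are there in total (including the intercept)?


Each predictor gets one coefficient, plus one intercept.
Total parameters = 340 + 1 = 341.

341


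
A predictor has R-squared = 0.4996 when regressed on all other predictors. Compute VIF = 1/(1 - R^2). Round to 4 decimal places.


Denominator: 1 - 0.4996 = 0.5004.
VIF = 1 / 0.5004 = 1.9984.

1.9984


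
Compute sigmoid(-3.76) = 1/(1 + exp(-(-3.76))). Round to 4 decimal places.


First, exp(3.7600) = 42.9484.
Then sigma(z) = 1/(1 + 42.9484) = 0.0228.

0.0228


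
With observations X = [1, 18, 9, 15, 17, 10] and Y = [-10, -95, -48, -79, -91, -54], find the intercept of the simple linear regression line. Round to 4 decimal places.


First find the slope: b1 = -5.0443.
Means: xbar = 11.6667, ybar = -62.8333.
b0 = ybar - b1 * xbar = -62.8333 - -5.0443 * 11.6667 = -3.9836.

-3.9836


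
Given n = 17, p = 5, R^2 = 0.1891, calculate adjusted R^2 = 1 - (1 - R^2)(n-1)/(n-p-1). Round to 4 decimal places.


Using the formula:
(1 - 0.1891) = 0.8109.
Multiply by 16/11: 0.8109 * 16 = 12.9744, then 12.9744 / 11 = 1.1795.
Adj R^2 = 1 - 1.1795 = -0.1795.

-0.1795


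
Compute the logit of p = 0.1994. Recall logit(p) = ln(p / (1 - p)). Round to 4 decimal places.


Compute the odds: 0.1994/0.8006 = 0.2491.
Take the natural log: ln(0.2491) = -1.3900.

-1.3900


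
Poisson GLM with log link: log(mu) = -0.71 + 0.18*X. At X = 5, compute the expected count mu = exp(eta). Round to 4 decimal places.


eta = -0.71 + 0.18 * 5 = 0.1900.
mu = exp(0.1900) = 1.2092.

1.2092


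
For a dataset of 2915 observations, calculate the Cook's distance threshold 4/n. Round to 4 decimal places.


The threshold is 4/n.
4/2915 = 0.0014.

0.0014
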